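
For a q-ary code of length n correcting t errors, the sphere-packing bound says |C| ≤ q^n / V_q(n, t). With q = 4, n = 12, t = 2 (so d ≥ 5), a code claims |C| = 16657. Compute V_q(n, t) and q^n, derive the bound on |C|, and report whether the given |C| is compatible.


V_q(n, t) = 631, q^n = 16777216, Hamming bound = 26588, |C| = 16657 ≤ bound (satisfied).

Step 1: Compute V_q(n, t) = Σ_{j=0}^2 C(n, j) (q−1)^j.
  j = 0: C(12,0)·(3)^0 = 1·1 = 1.
  j = 1: C(12,1)·(3)^1 = 12·3 = 36.
  j = 2: C(12,2)·(3)^2 = 66·9 = 594.
  V_q(n, t) = 1 + 36 + 594 = 631.
Step 2: q^n = 4^12 = 16777216.
Step 3: Hamming bound ⌊q^n / V_q(n,t)⌋ = ⌊16777216/631⌋ = 26588.
Step 4: Compare |C| = 16657 to 26588: satisfied.
The claimed |C| lies below the Hamming bound.


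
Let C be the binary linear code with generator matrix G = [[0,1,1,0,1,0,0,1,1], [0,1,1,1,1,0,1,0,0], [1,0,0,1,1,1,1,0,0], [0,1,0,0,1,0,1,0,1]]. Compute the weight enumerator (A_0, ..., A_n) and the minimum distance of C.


Weight distribution: A_0 = 1, A_3 = 2, A_4 = 4, A_5 = 6, A_6 = 2, A_8 = 1. Minimum distance d = 3.

Enumerate all 2^4 = 16 messages m ∈ F_2^4.
For each, compute codeword c = mG in F_2^9, then tally its weight.
  m = 0000 → c = 000000000, weight = 0.
  m = 1000 → c = 011010011, weight = 5.
  m = 0100 → c = 011110100, weight = 5.
  m = 1100 → c = 000100111, weight = 4.
  m = 0010 → c = 100111100, weight = 5.
  m = 1010 → c = 111101111, weight = 8.
  m = 0110 → c = 111001000, weight = 4.
  m = 1110 → c = 100011011, weight = 5.
  m = 0001 → c = 010010101, weight = 4.
  m = 1001 → c = 001000110, weight = 3.
  m = 0101 → c = 001100001, weight = 3.
  m = 1101 → c = 010110010, weight = 4.
  m = 0011 → c = 110101001, weight = 5.
  m = 1011 → c = 101111010, weight = 6.
  m = 0111 → c = 101011101, weight = 6.
  m = 1111 → c = 110001110, weight = 5.
Tally weights:
  weight 0: 1 codewords.
  weight 3: 2 codewords.
  weight 4: 4 codewords.
  weight 5: 6 codewords.
  weight 6: 2 codewords.
  weight 8: 1 codewords.
Minimum distance d = smallest w > 0 with A_w > 0 = 3.
Sanity: Σ A_w = 16 = 2^4 = 16 ✓.


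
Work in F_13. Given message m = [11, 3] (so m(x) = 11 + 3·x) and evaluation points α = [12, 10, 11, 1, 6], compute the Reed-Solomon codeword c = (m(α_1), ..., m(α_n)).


c = [8, 2, 5, 1, 3]

Message polynomial: m(x) = 11 + 3·x (mod 13).
For each evaluation point α_i, compute m(α_i) mod 13:
  α_1 = 12: Horner steps 3 → 8, so m(12) = 8.
  α_2 = 10: Horner steps 3 → 2, so m(10) = 2.
  α_3 = 11: Horner steps 3 → 5, so m(11) = 5.
  α_4 = 1: Horner steps 3 → 1, so m(1) = 1.
  α_5 = 6: Horner steps 3 → 3, so m(6) = 3.
Codeword c = [8, 2, 5, 1, 3] ∈ F_13^5.


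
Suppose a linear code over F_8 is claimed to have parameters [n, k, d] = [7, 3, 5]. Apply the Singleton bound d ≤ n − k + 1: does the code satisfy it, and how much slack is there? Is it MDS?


Singleton RHS = n − k + 1 = 5, slack = 0, bound satisfied, MDS.

Singleton bound: d ≤ n − k + 1.
Here n = 7, k = 3, so n − k + 1 = 5.
Given d = 5, check d ≤ 5: YES.
Slack = (n − k + 1) − d = 0.
The code is MDS (slack = 0).
Description: the claimed parameters are [7, 3, 5]_8; such a code would be MDS (meets Singleton bound).


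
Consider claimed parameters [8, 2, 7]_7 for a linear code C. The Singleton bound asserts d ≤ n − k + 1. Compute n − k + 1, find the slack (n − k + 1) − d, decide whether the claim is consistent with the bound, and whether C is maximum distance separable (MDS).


Singleton RHS = n − k + 1 = 7, slack = 0, bound satisfied, MDS.

Singleton bound: d ≤ n − k + 1.
Here n = 8, k = 2, so n − k + 1 = 7.
Given d = 7, check d ≤ 7: YES.
Slack = (n − k + 1) − d = 0.
The code is MDS (slack = 0).
Description: the claimed parameters are [8, 2, 7]_7; such a code would be MDS (meets Singleton bound).


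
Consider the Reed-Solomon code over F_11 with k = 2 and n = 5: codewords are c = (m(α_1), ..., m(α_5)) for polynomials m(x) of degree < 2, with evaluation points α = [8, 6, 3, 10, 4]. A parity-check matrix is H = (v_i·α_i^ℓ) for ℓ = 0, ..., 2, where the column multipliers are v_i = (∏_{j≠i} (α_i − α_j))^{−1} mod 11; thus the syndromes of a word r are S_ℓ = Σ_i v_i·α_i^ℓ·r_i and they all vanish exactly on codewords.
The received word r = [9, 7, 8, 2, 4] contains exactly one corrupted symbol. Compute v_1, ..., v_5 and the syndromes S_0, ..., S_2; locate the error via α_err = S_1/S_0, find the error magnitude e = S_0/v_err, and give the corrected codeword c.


S = (4, 10, 3), error at position 1, error magnitude e = 10, c = [10, 7, 8, 2, 4].

Step 1: column multipliers v_i = (∏_{j≠i}(α_i − α_j))^{−1} mod 11.
  i = 1 (α = 8): (8−6)(8−3)(8−10)(8−4) = 2·5·(−2)·4 = −80 ≡ 8, so v_1 = 8^{−1} = 7 (mod 11).
  i = 2 (α = 6): (6−8)(6−3)(6−10)(6−4) = (−2)·3·(−4)·2 = 48 ≡ 4, so v_2 = 4^{−1} = 3 (mod 11).
  i = 3 (α = 3): (3−8)(3−6)(3−10)(3−4) = (−5)·(−3)·(−7)·(−1) = 105 ≡ 6, so v_3 = 6^{−1} = 2 (mod 11).
  i = 4 (α = 10): (10−8)(10−6)(10−3)(10−4) = 2·4·7·6 = 336 ≡ 6, so v_4 = 6^{−1} = 2 (mod 11).
  i = 5 (α = 4): (4−8)(4−6)(4−3)(4−10) = (−4)·(−2)·1·(−6) = −48 ≡ 7, so v_5 = 7^{−1} = 8 (mod 11).
  v = [7, 3, 2, 2, 8].
Step 2: syndromes of r = [9, 7, 8, 2, 4] (all sums mod 11).
  S_0 = Σ v_i r_i = 7·9 + 3·7 + 2·8 + 2·2 + 8·4 = 136 ≡ 4.
  S_1 = Σ v_i α_i r_i = 7·8·9 + 3·6·7 + 2·3·8 + 2·10·2 + 8·4·4 = 846 ≡ 10.
  α_i^2 mod 11 = [9, 3, 9, 1, 5].
  S_2 = Σ v_i α_i^2 r_i = 7·9·9 + 3·3·7 + 2·9·8 + 2·1·2 + 8·5·4 = 938 ≡ 3.
  S = (4, 10, 3) ≠ 0, so r is not a codeword (an error is present).
Step 3: locate the error. For a single error e at position i, S_ℓ = v_i·e·α_i^ℓ, so α_err = S_1/S_0.
  S_0^{−1} = 4^{−1} = 3 (mod 11), so α_err = 10·3 = 30 ≡ 8 = α_1. Error position i = 1.
  Consistency check: S_2/S_1 = 3·10 = 30 ≡ 8 = α_err ✓ (single-error assumption holds).
Step 4: error magnitude e = S_0/v_1 = S_0·∏_{j≠1}(α_1 − α_j) = 4·8 = 32 ≡ 10 (mod 11).
Step 5: correct position 1: c_1 = r_1 − e = 9 − 10 ≡ 10 (mod 11). Hence c = [10, 7, 8, 2, 4].
  Check: interpolating c through the α_i gives m(x) = 9 + 7·x (degree < 2) with m(α_i) = c_i for every i, so c is indeed a codeword.


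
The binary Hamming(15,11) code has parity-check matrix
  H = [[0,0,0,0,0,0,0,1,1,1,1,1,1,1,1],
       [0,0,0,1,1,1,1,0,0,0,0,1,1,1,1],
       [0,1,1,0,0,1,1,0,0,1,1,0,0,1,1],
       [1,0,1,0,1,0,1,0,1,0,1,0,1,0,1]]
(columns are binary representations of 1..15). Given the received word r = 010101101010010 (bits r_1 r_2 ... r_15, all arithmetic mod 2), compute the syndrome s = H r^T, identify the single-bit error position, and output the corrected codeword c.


s = (1, 0, 1, 1)^T, error position = 11, corrected codeword c = 010101101000010

Compute s = H r^T mod 2 one row at a time:
  s_1 = 0 + 1 + 0 + 1 + 0 + 0 + 1 + 0 = 3 ≡ 1 (mod 2).
  s_2 = 1 + 0 + 1 + 1 + 0 + 0 + 1 + 0 = 4 ≡ 0 (mod 2).
  s_3 = 1 + 0 + 1 + 1 + 0 + 1 + 1 + 0 = 5 ≡ 1 (mod 2).
  s_4 = 0 + 0 + 0 + 1 + 1 + 1 + 0 + 0 = 3 ≡ 1 (mod 2).
s = (1, 0, 1, 1)^T — this equals column 11 of H (binary 1011), so error is at position 11.
Correct: flip bit 11 of r = 010101101010010 to get c = 010101101000010.


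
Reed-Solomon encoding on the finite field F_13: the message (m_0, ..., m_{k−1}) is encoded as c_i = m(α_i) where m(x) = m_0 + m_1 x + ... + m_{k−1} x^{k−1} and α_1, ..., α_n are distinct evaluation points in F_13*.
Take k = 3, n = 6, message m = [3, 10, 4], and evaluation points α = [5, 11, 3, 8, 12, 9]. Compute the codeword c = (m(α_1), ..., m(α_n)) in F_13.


c = [10, 12, 4, 1, 10, 1]

Message polynomial: m(x) = 3 + 10·x + 4·x^2 (mod 13).
For each evaluation point α_i, compute m(α_i) mod 13:
  α_1 = 5: Horner steps 4 → 4 → 10, so m(5) = 10.
  α_2 = 11: Horner steps 4 → 2 → 12, so m(11) = 12.
  α_3 = 3: Horner steps 4 → 9 → 4, so m(3) = 4.
  α_4 = 8: Horner steps 4 → 3 → 1, so m(8) = 1.
  α_5 = 12: Horner steps 4 → 6 → 10, so m(12) = 10.
  α_6 = 9: Horner steps 4 → 7 → 1, so m(9) = 1.
Codeword c = [10, 12, 4, 1, 10, 1] ∈ F_13^6.


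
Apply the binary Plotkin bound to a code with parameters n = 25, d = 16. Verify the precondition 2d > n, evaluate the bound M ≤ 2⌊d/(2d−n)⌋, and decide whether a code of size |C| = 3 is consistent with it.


Plotkin bound M ≤ 4; given |C| = 3 ≤ bound (satisfied).

Check applicability: 2d = 32, n = 25.
2d − n = 7 > 0, so Plotkin applies.
Compute d/(2d−n) = 16/7 ≈ 2.2857.
⌊d/(2d−n)⌋ = 2.
Plotkin bound: M ≤ 2·2 = 4.
Given |C| = 3, check: satisfied.
This |C| is below the Plotkin bound.


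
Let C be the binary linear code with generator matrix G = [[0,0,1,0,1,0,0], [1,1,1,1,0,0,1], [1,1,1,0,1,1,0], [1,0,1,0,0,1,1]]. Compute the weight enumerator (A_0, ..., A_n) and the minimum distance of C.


Weight distribution: A_0 = 1, A_2 = 2, A_3 = 4, A_4 = 5, A_5 = 4. Minimum distance d = 2.

Enumerate all 2^4 = 16 messages m ∈ F_2^4.
For each, compute codeword c = mG in F_2^7, then tally its weight.
  m = 0000 → c = 0000000, weight = 0.
  m = 1000 → c = 0010100, weight = 2.
  m = 0100 → c = 1111001, weight = 5.
  m = 1100 → c = 1101101, weight = 5.
  m = 0010 → c = 1110110, weight = 5.
  m = 1010 → c = 1100010, weight = 3.
  m = 0110 → c = 0001111, weight = 4.
  m = 1110 → c = 0011011, weight = 4.
  m = 0001 → c = 1010011, weight = 4.
  m = 1001 → c = 1000111, weight = 4.
  m = 0101 → c = 0101010, weight = 3.
  m = 1101 → c = 0111110, weight = 5.
  m = 0011 → c = 0100101, weight = 3.
  m = 1011 → c = 0110001, weight = 3.
  m = 0111 → c = 1011100, weight = 4.
  m = 1111 → c = 1001000, weight = 2.
Tally weights:
  weight 0: 1 codewords.
  weight 2: 2 codewords.
  weight 3: 4 codewords.
  weight 4: 5 codewords.
  weight 5: 4 codewords.
Minimum distance d = smallest w > 0 with A_w > 0 = 2.
Sanity: Σ A_w = 16 = 2^4 = 16 ✓.


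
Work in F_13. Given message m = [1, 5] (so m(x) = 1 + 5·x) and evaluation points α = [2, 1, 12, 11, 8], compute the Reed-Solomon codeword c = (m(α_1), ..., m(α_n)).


c = [11, 6, 9, 4, 2]

Message polynomial: m(x) = 1 + 5·x (mod 13).
For each evaluation point α_i, compute m(α_i) mod 13:
  α_1 = 2: Horner steps 5 → 11, so m(2) = 11.
  α_2 = 1: Horner steps 5 → 6, so m(1) = 6.
  α_3 = 12: Horner steps 5 → 9, so m(12) = 9.
  α_4 = 11: Horner steps 5 → 4, so m(11) = 4.
  α_5 = 8: Horner steps 5 → 2, so m(8) = 2.
Codeword c = [11, 6, 9, 4, 2] ∈ F_13^5.


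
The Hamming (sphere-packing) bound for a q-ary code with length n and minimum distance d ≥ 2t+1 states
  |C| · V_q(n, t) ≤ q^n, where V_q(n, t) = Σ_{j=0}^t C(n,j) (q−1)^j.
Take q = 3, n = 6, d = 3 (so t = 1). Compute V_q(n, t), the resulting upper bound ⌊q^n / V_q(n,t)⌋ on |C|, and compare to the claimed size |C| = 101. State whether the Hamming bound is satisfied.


V_q(n, t) = 13, q^n = 729, Hamming bound = 56, |C| = 101 > bound (violated).

Step 1: Compute V_q(n, t) = Σ_{j=0}^1 C(n, j) (q−1)^j.
  j = 0: C(6,0)·(2)^0 = 1·1 = 1.
  j = 1: C(6,1)·(2)^1 = 6·2 = 12.
  V_q(n, t) = 1 + 12 = 13.
Step 2: q^n = 3^6 = 729.
Step 3: Hamming bound ⌊q^n / V_q(n,t)⌋ = ⌊729/13⌋ = 56.
Step 4: Compare |C| = 101 to 56: violated.
The claimed |C| lies above the Hamming bound, so no 3-ary code of length 6 with d ≥ 3 can have 101 codewords.


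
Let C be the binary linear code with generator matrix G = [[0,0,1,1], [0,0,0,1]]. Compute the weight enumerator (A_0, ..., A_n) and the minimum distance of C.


Weight distribution: A_0 = 1, A_1 = 2, A_2 = 1. Minimum distance d = 1.

Enumerate all 2^2 = 4 messages m ∈ F_2^2.
For each, compute codeword c = mG in F_2^4, then tally its weight.
  m = 00 → c = 0000, weight = 0.
  m = 10 → c = 0011, weight = 2.
  m = 01 → c = 0001, weight = 1.
  m = 11 → c = 0010, weight = 1.
Tally weights:
  weight 0: 1 codewords.
  weight 1: 2 codewords.
  weight 2: 1 codewords.
Minimum distance d = smallest w > 0 with A_w > 0 = 1.
Sanity: Σ A_w = 4 = 2^2 = 4 ✓.


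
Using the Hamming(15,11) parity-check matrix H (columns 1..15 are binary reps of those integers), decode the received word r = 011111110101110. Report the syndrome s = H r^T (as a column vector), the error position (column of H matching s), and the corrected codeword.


s = (1, 1, 0, 0)^T, error position = 12, corrected codeword c = 011111110100110

Compute s = H r^T mod 2 one row at a time:
  s_1 = 1 + 0 + 1 + 0 + 1 + 1 + 1 + 0 = 5 ≡ 1 (mod 2).
  s_2 = 1 + 1 + 1 + 1 + 1 + 1 + 1 + 0 = 7 ≡ 1 (mod 2).
  s_3 = 1 + 1 + 1 + 1 + 1 + 0 + 1 + 0 = 6 ≡ 0 (mod 2).
  s_4 = 0 + 1 + 1 + 1 + 0 + 0 + 1 + 0 = 4 ≡ 0 (mod 2).
s = (1, 1, 0, 0)^T — this equals column 12 of H (binary 1100), so error is at position 12.
Correct: flip bit 12 of r = 011111110101110 to get c = 011111110100110.


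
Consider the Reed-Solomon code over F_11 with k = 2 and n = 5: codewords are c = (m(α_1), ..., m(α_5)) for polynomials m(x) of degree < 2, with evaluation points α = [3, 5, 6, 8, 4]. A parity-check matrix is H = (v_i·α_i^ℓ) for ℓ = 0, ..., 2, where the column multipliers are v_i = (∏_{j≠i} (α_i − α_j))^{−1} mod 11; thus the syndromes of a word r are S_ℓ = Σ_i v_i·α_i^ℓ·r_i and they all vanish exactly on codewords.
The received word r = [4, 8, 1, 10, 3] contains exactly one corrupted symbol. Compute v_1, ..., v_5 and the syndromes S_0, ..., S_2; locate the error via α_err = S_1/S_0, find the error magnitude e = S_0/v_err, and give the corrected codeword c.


S = (1, 5, 3), error at position 2, error magnitude e = 6, c = [4, 2, 1, 10, 3].

Step 1: column multipliers v_i = (∏_{j≠i}(α_i − α_j))^{−1} mod 11.
  i = 1 (α = 3): (3−5)(3−6)(3−8)(3−4) = (−2)·(−3)·(−5)·(−1) = 30 ≡ 8, so v_1 = 8^{−1} = 7 (mod 11).
  i = 2 (α = 5): (5−3)(5−6)(5−8)(5−4) = 2·(−1)·(−3)·1 = 6 ≡ 6, so v_2 = 6^{−1} = 2 (mod 11).
  i = 3 (α = 6): (6−3)(6−5)(6−8)(6−4) = 3·1·(−2)·2 = −12 ≡ 10, so v_3 = 10^{−1} = 10 (mod 11).
  i = 4 (α = 8): (8−3)(8−5)(8−6)(8−4) = 5·3·2·4 = 120 ≡ 10, so v_4 = 10^{−1} = 10 (mod 11).
  i = 5 (α = 4): (4−3)(4−5)(4−6)(4−8) = 1·(−1)·(−2)·(−4) = −8 ≡ 3, so v_5 = 3^{−1} = 4 (mod 11).
  v = [7, 2, 10, 10, 4].
Step 2: syndromes of r = [4, 8, 1, 10, 3] (all sums mod 11).
  S_0 = Σ v_i r_i = 7·4 + 2·8 + 10·1 + 10·10 + 4·3 = 166 ≡ 1.
  S_1 = Σ v_i α_i r_i = 7·3·4 + 2·5·8 + 10·6·1 + 10·8·10 + 4·4·3 = 1072 ≡ 5.
  α_i^2 mod 11 = [9, 3, 3, 9, 5].
  S_2 = Σ v_i α_i^2 r_i = 7·9·4 + 2·3·8 + 10·3·1 + 10·9·10 + 4·5·3 = 1290 ≡ 3.
  S = (1, 5, 3) ≠ 0, so r is not a codeword (an error is present).
Step 3: locate the error. For a single error e at position i, S_ℓ = v_i·e·α_i^ℓ, so α_err = S_1/S_0.
  S_0^{−1} = 1^{−1} = 1 (mod 11), so α_err = 5·1 = 5 ≡ 5 = α_2. Error position i = 2.
  Consistency check: S_2/S_1 = 3·9 = 27 ≡ 5 = α_err ✓ (single-error assumption holds).
Step 4: error magnitude e = S_0/v_2 = S_0·∏_{j≠2}(α_2 − α_j) = 1·6 = 6 ≡ 6 (mod 11).
Step 5: correct position 2: c_2 = r_2 − e = 8 − 6 ≡ 2 (mod 11). Hence c = [4, 2, 1, 10, 3].
  Check: interpolating c through the α_i gives m(x) = 7 + 10·x (degree < 2) with m(α_i) = c_i for every i, so c is indeed a codeword.


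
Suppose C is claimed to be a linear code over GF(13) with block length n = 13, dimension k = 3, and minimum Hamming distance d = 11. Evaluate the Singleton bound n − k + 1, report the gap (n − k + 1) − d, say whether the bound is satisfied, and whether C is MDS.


Singleton RHS = n − k + 1 = 11, slack = 0, bound satisfied, MDS.

Singleton bound: d ≤ n − k + 1.
Here n = 13, k = 3, so n − k + 1 = 11.
Given d = 11, check d ≤ 11: YES.
Slack = (n − k + 1) − d = 0.
The code is MDS (slack = 0).
Description: the claimed parameters are [13, 3, 11]_13; such a code would be MDS (meets Singleton bound).


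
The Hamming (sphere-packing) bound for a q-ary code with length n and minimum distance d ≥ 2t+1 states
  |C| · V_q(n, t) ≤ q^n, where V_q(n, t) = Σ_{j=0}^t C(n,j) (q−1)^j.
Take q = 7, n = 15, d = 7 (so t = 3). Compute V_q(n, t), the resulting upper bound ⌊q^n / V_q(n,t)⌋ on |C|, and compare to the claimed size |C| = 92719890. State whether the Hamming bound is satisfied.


V_q(n, t) = 102151, q^n = 4747561509943, Hamming bound = 46475918, |C| = 92719890 > bound (violated).

Step 1: Compute V_q(n, t) = Σ_{j=0}^3 C(n, j) (q−1)^j.
  j = 0: C(15,0)·(6)^0 = 1·1 = 1.
  j = 1: C(15,1)·(6)^1 = 15·6 = 90.
  j = 2: C(15,2)·(6)^2 = 105·36 = 3780.
  j = 3: C(15,3)·(6)^3 = 455·216 = 98280.
  V_q(n, t) = 1 + 90 + 3780 + 98280 = 102151.
Step 2: q^n = 7^15 = 4747561509943.
Step 3: Hamming bound ⌊q^n / V_q(n,t)⌋ = ⌊4747561509943/102151⌋ = 46475918.
Step 4: Compare |C| = 92719890 to 46475918: violated.
The claimed |C| lies above the Hamming bound, so no 7-ary code of length 15 with d ≥ 7 can have 92719890 codewords.


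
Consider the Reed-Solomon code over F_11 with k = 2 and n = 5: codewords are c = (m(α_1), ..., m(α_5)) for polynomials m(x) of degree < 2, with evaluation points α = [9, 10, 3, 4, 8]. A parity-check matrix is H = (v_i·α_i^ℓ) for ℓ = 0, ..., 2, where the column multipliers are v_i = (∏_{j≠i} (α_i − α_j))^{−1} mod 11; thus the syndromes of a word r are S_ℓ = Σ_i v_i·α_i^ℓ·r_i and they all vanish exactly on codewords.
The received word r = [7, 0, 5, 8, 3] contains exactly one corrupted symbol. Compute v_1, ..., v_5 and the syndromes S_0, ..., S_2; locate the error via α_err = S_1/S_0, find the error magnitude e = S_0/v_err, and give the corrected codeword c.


S = (10, 7, 6), error at position 4, error magnitude e = 10, c = [7, 0, 5, 9, 3].

Step 1: column multipliers v_i = (∏_{j≠i}(α_i − α_j))^{−1} mod 11.
  i = 1 (α = 9): (9−10)(9−3)(9−4)(9−8) = (−1)·6·5·1 = −30 ≡ 3, so v_1 = 3^{−1} = 4 (mod 11).
  i = 2 (α = 10): (10−9)(10−3)(10−4)(10−8) = 1·7·6·2 = 84 ≡ 7, so v_2 = 7^{−1} = 8 (mod 11).
  i = 3 (α = 3): (3−9)(3−10)(3−4)(3−8) = (−6)·(−7)·(−1)·(−5) = 210 ≡ 1, so v_3 = 1^{−1} = 1 (mod 11).
  i = 4 (α = 4): (4−9)(4−10)(4−3)(4−8) = (−5)·(−6)·1·(−4) = −120 ≡ 1, so v_4 = 1^{−1} = 1 (mod 11).
  i = 5 (α = 8): (8−9)(8−10)(8−3)(8−4) = (−1)·(−2)·5·4 = 40 ≡ 7, so v_5 = 7^{−1} = 8 (mod 11).
  v = [4, 8, 1, 1, 8].
Step 2: syndromes of r = [7, 0, 5, 8, 3] (all sums mod 11).
  S_0 = Σ v_i r_i = 4·7 + 8·0 + 1·5 + 1·8 + 8·3 = 65 ≡ 10.
  S_1 = Σ v_i α_i r_i = 4·9·7 + 8·10·0 + 1·3·5 + 1·4·8 + 8·8·3 = 491 ≡ 7.
  α_i^2 mod 11 = [4, 1, 9, 5, 9].
  S_2 = Σ v_i α_i^2 r_i = 4·4·7 + 8·1·0 + 1·9·5 + 1·5·8 + 8·9·3 = 413 ≡ 6.
  S = (10, 7, 6) ≠ 0, so r is not a codeword (an error is present).
Step 3: locate the error. For a single error e at position i, S_ℓ = v_i·e·α_i^ℓ, so α_err = S_1/S_0.
  S_0^{−1} = 10^{−1} = 10 (mod 11), so α_err = 7·10 = 70 ≡ 4 = α_4. Error position i = 4.
  Consistency check: S_2/S_1 = 6·8 = 48 ≡ 4 = α_err ✓ (single-error assumption holds).
Step 4: error magnitude e = S_0/v_4 = S_0·∏_{j≠4}(α_4 − α_j) = 10·1 = 10 ≡ 10 (mod 11).
Step 5: correct position 4: c_4 = r_4 − e = 8 − 10 ≡ 9 (mod 11). Hence c = [7, 0, 5, 9, 3].
  Check: interpolating c through the α_i gives m(x) = 4 + 4·x (degree < 2) with m(α_i) = c_i for every i, so c is indeed a codeword.


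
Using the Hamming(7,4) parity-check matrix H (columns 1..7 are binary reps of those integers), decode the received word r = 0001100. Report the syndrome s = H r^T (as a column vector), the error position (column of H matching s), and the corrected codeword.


s = (0, 0, 1)^T, error position = 1, corrected codeword c = 1001100

Compute s = H r^T mod 2 one row at a time:
  s_1 = 1 + 1 + 0 + 0 = 2 ≡ 0 (mod 2).
  s_2 = 0 + 0 + 0 + 0 = 0 ≡ 0 (mod 2).
  s_3 = 0 + 0 + 1 + 0 = 1 ≡ 1 (mod 2).
s = (0, 0, 1)^T — this equals column 1 of H (binary 001), so error is at position 1.
Correct: flip bit 1 of r = 0001100 to get c = 1001100.


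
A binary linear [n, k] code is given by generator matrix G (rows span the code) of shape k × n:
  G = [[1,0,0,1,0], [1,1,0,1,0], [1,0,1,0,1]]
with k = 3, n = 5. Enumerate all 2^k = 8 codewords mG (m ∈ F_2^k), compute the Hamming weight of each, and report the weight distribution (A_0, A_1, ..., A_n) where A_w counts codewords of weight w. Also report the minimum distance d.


Weight distribution: A_0 = 1, A_1 = 1, A_2 = 1, A_3 = 3, A_4 = 2. Minimum distance d = 1.

Enumerate all 2^3 = 8 messages m ∈ F_2^3.
For each, compute codeword c = mG in F_2^5, then tally its weight.
  m = 000 → c = 00000, weight = 0.
  m = 100 → c = 10010, weight = 2.
  m = 010 → c = 11010, weight = 3.
  m = 110 → c = 01000, weight = 1.
  m = 001 → c = 10101, weight = 3.
  m = 101 → c = 00111, weight = 3.
  m = 011 → c = 01111, weight = 4.
  m = 111 → c = 11101, weight = 4.
Tally weights:
  weight 0: 1 codewords.
  weight 1: 1 codewords.
  weight 2: 1 codewords.
  weight 3: 3 codewords.
  weight 4: 2 codewords.
Minimum distance d = smallest w > 0 with A_w > 0 = 1.
Sanity: Σ A_w = 8 = 2^3 = 8 ✓.


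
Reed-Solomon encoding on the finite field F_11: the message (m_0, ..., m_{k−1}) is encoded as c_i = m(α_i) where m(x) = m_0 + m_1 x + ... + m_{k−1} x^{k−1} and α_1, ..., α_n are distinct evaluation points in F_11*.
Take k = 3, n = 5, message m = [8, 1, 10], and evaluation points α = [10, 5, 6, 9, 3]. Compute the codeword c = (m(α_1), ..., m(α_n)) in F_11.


c = [6, 10, 0, 2, 2]

Message polynomial: m(x) = 8 + 1·x + 10·x^2 (mod 11).
For each evaluation point α_i, compute m(α_i) mod 11:
  α_1 = 10: Horner steps 10 → 2 → 6, so m(10) = 6.
  α_2 = 5: Horner steps 10 → 7 → 10, so m(5) = 10.
  α_3 = 6: Horner steps 10 → 6 → 0, so m(6) = 0.
  α_4 = 9: Horner steps 10 → 3 → 2, so m(9) = 2.
  α_5 = 3: Horner steps 10 → 9 → 2, so m(3) = 2.
Codeword c = [6, 10, 0, 2, 2] ∈ F_11^5.


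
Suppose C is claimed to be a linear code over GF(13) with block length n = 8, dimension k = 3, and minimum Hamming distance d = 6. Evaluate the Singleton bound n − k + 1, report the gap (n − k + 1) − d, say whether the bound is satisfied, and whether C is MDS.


Singleton RHS = n − k + 1 = 6, slack = 0, bound satisfied, MDS.

Singleton bound: d ≤ n − k + 1.
Here n = 8, k = 3, so n − k + 1 = 6.
Given d = 6, check d ≤ 6: YES.
Slack = (n − k + 1) − d = 0.
The code is MDS (slack = 0).
Description: the claimed parameters are [8, 3, 6]_13; such a code would be MDS (meets Singleton bound).


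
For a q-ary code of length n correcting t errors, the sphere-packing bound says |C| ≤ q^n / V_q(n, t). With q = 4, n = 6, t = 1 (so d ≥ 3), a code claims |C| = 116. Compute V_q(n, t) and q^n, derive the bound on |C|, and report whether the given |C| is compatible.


V_q(n, t) = 19, q^n = 4096, Hamming bound = 215, |C| = 116 ≤ bound (satisfied).

Step 1: Compute V_q(n, t) = Σ_{j=0}^1 C(n, j) (q−1)^j.
  j = 0: C(6,0)·(3)^0 = 1·1 = 1.
  j = 1: C(6,1)·(3)^1 = 6·3 = 18.
  V_q(n, t) = 1 + 18 = 19.
Step 2: q^n = 4^6 = 4096.
Step 3: Hamming bound ⌊q^n / V_q(n,t)⌋ = ⌊4096/19⌋ = 215.
Step 4: Compare |C| = 116 to 215: satisfied.
The claimed |C| lies below the Hamming bound.


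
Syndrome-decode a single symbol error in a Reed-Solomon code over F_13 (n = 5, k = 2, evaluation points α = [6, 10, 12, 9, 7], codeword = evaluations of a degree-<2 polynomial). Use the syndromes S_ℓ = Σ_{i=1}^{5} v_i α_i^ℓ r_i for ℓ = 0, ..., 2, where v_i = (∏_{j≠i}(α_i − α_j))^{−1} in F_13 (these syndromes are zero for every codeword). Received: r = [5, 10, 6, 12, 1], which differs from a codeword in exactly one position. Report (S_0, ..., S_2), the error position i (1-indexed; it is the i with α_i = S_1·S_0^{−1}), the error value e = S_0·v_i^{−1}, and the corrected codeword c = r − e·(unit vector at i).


S = (7, 10, 5), error at position 5, error magnitude e = 11, c = [5, 10, 6, 12, 3].

Step 1: column multipliers v_i = (∏_{j≠i}(α_i − α_j))^{−1} mod 13.
  i = 1 (α = 6): (6−10)(6−12)(6−9)(6−7) = (−4)·(−6)·(−3)·(−1) = 72 ≡ 7, so v_1 = 7^{−1} = 2 (mod 13).
  i = 2 (α = 10): (10−6)(10−12)(10−9)(10−7) = 4·(−2)·1·3 = −24 ≡ 2, so v_2 = 2^{−1} = 7 (mod 13).
  i = 3 (α = 12): (12−6)(12−10)(12−9)(12−7) = 6·2·3·5 = 180 ≡ 11, so v_3 = 11^{−1} = 6 (mod 13).
  i = 4 (α = 9): (9−6)(9−10)(9−12)(9−7) = 3·(−1)·(−3)·2 = 18 ≡ 5, so v_4 = 5^{−1} = 8 (mod 13).
  i = 5 (α = 7): (7−6)(7−10)(7−12)(7−9) = 1·(−3)·(−5)·(−2) = −30 ≡ 9, so v_5 = 9^{−1} = 3 (mod 13).
  v = [2, 7, 6, 8, 3].
Step 2: syndromes of r = [5, 10, 6, 12, 1] (all sums mod 13).
  S_0 = Σ v_i r_i = 2·5 + 7·10 + 6·6 + 8·12 + 3·1 = 215 ≡ 7.
  S_1 = Σ v_i α_i r_i = 2·6·5 + 7·10·10 + 6·12·6 + 8·9·12 + 3·7·1 = 2077 ≡ 10.
  α_i^2 mod 13 = [10, 9, 1, 3, 10].
  S_2 = Σ v_i α_i^2 r_i = 2·10·5 + 7·9·10 + 6·1·6 + 8·3·12 + 3·10·1 = 1084 ≡ 5.
  S = (7, 10, 5) ≠ 0, so r is not a codeword (an error is present).
Step 3: locate the error. For a single error e at position i, S_ℓ = v_i·e·α_i^ℓ, so α_err = S_1/S_0.
  S_0^{−1} = 7^{−1} = 2 (mod 13), so α_err = 10·2 = 20 ≡ 7 = α_5. Error position i = 5.
  Consistency check: S_2/S_1 = 5·4 = 20 ≡ 7 = α_err ✓ (single-error assumption holds).
Step 4: error magnitude e = S_0/v_5 = S_0·∏_{j≠5}(α_5 − α_j) = 7·9 = 63 ≡ 11 (mod 13).
Step 5: correct position 5: c_5 = r_5 − e = 1 − 11 ≡ 3 (mod 13). Hence c = [5, 10, 6, 12, 3].
  Check: interpolating c through the α_i gives m(x) = 4 + 11·x (degree < 2) with m(α_i) = c_i for every i, so c is indeed a codeword.


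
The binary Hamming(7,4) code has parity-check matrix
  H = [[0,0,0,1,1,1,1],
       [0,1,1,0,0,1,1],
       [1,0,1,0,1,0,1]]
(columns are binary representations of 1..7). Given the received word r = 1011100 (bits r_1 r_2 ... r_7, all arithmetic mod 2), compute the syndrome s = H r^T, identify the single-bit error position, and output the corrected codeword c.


s = (0, 1, 1)^T, error position = 3, corrected codeword c = 1001100

Compute s = H r^T mod 2 one row at a time:
  s_1 = 1 + 1 + 0 + 0 = 2 ≡ 0 (mod 2).
  s_2 = 0 + 1 + 0 + 0 = 1 ≡ 1 (mod 2).
  s_3 = 1 + 1 + 1 + 0 = 3 ≡ 1 (mod 2).
s = (0, 1, 1)^T — this equals column 3 of H (binary 011), so error is at position 3.
Correct: flip bit 3 of r = 1011100 to get c = 1001100.


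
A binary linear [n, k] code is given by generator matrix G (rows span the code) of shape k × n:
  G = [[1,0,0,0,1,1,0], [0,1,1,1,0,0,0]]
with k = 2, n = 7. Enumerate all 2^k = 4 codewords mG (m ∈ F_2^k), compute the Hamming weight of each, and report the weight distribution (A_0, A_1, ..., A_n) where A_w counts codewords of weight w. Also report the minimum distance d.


Weight distribution: A_0 = 1, A_3 = 2, A_6 = 1. Minimum distance d = 3.

Enumerate all 2^2 = 4 messages m ∈ F_2^2.
For each, compute codeword c = mG in F_2^7, then tally its weight.
  m = 00 → c = 0000000, weight = 0.
  m = 10 → c = 1000110, weight = 3.
  m = 01 → c = 0111000, weight = 3.
  m = 11 → c = 1111110, weight = 6.
Tally weights:
  weight 0: 1 codewords.
  weight 3: 2 codewords.
  weight 6: 1 codewords.
Minimum distance d = smallest w > 0 with A_w > 0 = 3.
Sanity: Σ A_w = 4 = 2^2 = 4 ✓.


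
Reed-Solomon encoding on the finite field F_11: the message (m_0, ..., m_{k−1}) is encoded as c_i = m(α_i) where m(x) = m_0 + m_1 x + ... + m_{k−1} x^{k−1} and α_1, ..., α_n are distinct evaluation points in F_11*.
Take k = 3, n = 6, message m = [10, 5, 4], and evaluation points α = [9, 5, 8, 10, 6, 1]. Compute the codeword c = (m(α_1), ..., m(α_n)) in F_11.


c = [5, 3, 9, 9, 8, 8]

Message polynomial: m(x) = 10 + 5·x + 4·x^2 (mod 11).
For each evaluation point α_i, compute m(α_i) mod 11:
  α_1 = 9: Horner steps 4 → 8 → 5, so m(9) = 5.
  α_2 = 5: Horner steps 4 → 3 → 3, so m(5) = 3.
  α_3 = 8: Horner steps 4 → 4 → 9, so m(8) = 9.
  α_4 = 10: Horner steps 4 → 1 → 9, so m(10) = 9.
  α_5 = 6: Horner steps 4 → 7 → 8, so m(6) = 8.
  α_6 = 1: Horner steps 4 → 9 → 8, so m(1) = 8.
Codeword c = [5, 3, 9, 9, 8, 8] ∈ F_11^6.


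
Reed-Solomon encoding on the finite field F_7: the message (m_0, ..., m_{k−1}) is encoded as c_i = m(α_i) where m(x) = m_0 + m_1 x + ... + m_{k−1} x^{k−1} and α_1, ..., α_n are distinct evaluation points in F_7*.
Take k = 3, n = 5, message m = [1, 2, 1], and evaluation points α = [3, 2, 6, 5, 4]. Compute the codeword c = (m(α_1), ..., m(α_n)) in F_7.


c = [2, 2, 0, 1, 4]

Message polynomial: m(x) = 1 + 2·x + 1·x^2 (mod 7).
For each evaluation point α_i, compute m(α_i) mod 7:
  α_1 = 3: Horner steps 1 → 5 → 2, so m(3) = 2.
  α_2 = 2: Horner steps 1 → 4 → 2, so m(2) = 2.
  α_3 = 6: Horner steps 1 → 1 → 0, so m(6) = 0.
  α_4 = 5: Horner steps 1 → 0 → 1, so m(5) = 1.
  α_5 = 4: Horner steps 1 → 6 → 4, so m(4) = 4.
Codeword c = [2, 2, 0, 1, 4] ∈ F_7^5.


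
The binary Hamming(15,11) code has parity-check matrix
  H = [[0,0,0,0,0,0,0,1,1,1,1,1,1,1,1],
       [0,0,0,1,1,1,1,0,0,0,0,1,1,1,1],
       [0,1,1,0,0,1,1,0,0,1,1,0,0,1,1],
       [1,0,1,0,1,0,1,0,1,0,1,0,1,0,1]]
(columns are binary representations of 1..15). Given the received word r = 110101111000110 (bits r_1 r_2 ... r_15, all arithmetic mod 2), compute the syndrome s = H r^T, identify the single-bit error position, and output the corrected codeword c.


s = (0, 1, 0, 0)^T, error position = 4, corrected codeword c = 110001111000110

Compute s = H r^T mod 2 one row at a time:
  s_1 = 1 + 1 + 0 + 0 + 0 + 1 + 1 + 0 = 4 ≡ 0 (mod 2).
  s_2 = 1 + 0 + 1 + 1 + 0 + 1 + 1 + 0 = 5 ≡ 1 (mod 2).
  s_3 = 1 + 0 + 1 + 1 + 0 + 0 + 1 + 0 = 4 ≡ 0 (mod 2).
  s_4 = 1 + 0 + 0 + 1 + 1 + 0 + 1 + 0 = 4 ≡ 0 (mod 2).
s = (0, 1, 0, 0)^T — this equals column 4 of H (binary 0100), so error is at position 4.
Correct: flip bit 4 of r = 110101111000110 to get c = 110001111000110.


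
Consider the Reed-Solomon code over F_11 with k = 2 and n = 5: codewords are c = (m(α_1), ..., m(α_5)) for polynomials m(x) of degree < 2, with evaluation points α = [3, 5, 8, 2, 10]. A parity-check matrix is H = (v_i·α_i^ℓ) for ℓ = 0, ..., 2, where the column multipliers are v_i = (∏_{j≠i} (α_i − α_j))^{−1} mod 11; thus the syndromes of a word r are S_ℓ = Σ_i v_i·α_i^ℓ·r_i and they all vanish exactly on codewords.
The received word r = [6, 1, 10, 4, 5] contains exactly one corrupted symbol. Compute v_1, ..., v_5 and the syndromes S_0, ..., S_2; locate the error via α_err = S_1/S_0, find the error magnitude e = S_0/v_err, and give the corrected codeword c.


S = (1, 2, 4), error at position 4, error magnitude e = 1, c = [6, 1, 10, 3, 5].

Step 1: column multipliers v_i = (∏_{j≠i}(α_i − α_j))^{−1} mod 11.
  i = 1 (α = 3): (3−5)(3−8)(3−2)(3−10) = (−2)·(−5)·1·(−7) = −70 ≡ 7, so v_1 = 7^{−1} = 8 (mod 11).
  i = 2 (α = 5): (5−3)(5−8)(5−2)(5−10) = 2·(−3)·3·(−5) = 90 ≡ 2, so v_2 = 2^{−1} = 6 (mod 11).
  i = 3 (α = 8): (8−3)(8−5)(8−2)(8−10) = 5·3·6·(−2) = −180 ≡ 7, so v_3 = 7^{−1} = 8 (mod 11).
  i = 4 (α = 2): (2−3)(2−5)(2−8)(2−10) = (−1)·(−3)·(−6)·(−8) = 144 ≡ 1, so v_4 = 1^{−1} = 1 (mod 11).
  i = 5 (α = 10): (10−3)(10−5)(10−8)(10−2) = 7·5·2·8 = 560 ≡ 10, so v_5 = 10^{−1} = 10 (mod 11).
  v = [8, 6, 8, 1, 10].
Step 2: syndromes of r = [6, 1, 10, 4, 5] (all sums mod 11).
  S_0 = Σ v_i r_i = 8·6 + 6·1 + 8·10 + 1·4 + 10·5 = 188 ≡ 1.
  S_1 = Σ v_i α_i r_i = 8·3·6 + 6·5·1 + 8·8·10 + 1·2·4 + 10·10·5 = 1322 ≡ 2.
  α_i^2 mod 11 = [9, 3, 9, 4, 1].
  S_2 = Σ v_i α_i^2 r_i = 8·9·6 + 6·3·1 + 8·9·10 + 1·4·4 + 10·1·5 = 1236 ≡ 4.
  S = (1, 2, 4) ≠ 0, so r is not a codeword (an error is present).
Step 3: locate the error. For a single error e at position i, S_ℓ = v_i·e·α_i^ℓ, so α_err = S_1/S_0.
  S_0^{−1} = 1^{−1} = 1 (mod 11), so α_err = 2·1 = 2 ≡ 2 = α_4. Error position i = 4.
  Consistency check: S_2/S_1 = 4·6 = 24 ≡ 2 = α_err ✓ (single-error assumption holds).
Step 4: error magnitude e = S_0/v_4 = S_0·∏_{j≠4}(α_4 − α_j) = 1·1 = 1 ≡ 1 (mod 11).
Step 5: correct position 4: c_4 = r_4 − e = 4 − 1 ≡ 3 (mod 11). Hence c = [6, 1, 10, 3, 5].
  Check: interpolating c through the α_i gives m(x) = 8 + 3·x (degree < 2) with m(α_i) = c_i for every i, so c is indeed a codeword.


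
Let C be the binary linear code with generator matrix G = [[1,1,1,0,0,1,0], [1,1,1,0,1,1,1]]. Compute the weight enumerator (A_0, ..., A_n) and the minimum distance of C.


Weight distribution: A_0 = 1, A_2 = 1, A_4 = 1, A_6 = 1. Minimum distance d = 2.

Enumerate all 2^2 = 4 messages m ∈ F_2^2.
For each, compute codeword c = mG in F_2^7, then tally its weight.
  m = 00 → c = 0000000, weight = 0.
  m = 10 → c = 1110010, weight = 4.
  m = 01 → c = 1110111, weight = 6.
  m = 11 → c = 0000101, weight = 2.
Tally weights:
  weight 0: 1 codewords.
  weight 2: 1 codewords.
  weight 4: 1 codewords.
  weight 6: 1 codewords.
Minimum distance d = smallest w > 0 with A_w > 0 = 2.
Sanity: Σ A_w = 4 = 2^2 = 4 ✓.


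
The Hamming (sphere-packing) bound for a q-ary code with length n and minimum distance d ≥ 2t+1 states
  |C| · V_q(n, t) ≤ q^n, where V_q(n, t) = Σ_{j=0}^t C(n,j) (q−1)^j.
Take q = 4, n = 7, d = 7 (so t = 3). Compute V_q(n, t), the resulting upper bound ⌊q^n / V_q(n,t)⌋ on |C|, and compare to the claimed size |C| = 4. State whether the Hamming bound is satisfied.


V_q(n, t) = 1156, q^n = 16384, Hamming bound = 14, |C| = 4 ≤ bound (satisfied).

Step 1: Compute V_q(n, t) = Σ_{j=0}^3 C(n, j) (q−1)^j.
  j = 0: C(7,0)·(3)^0 = 1·1 = 1.
  j = 1: C(7,1)·(3)^1 = 7·3 = 21.
  j = 2: C(7,2)·(3)^2 = 21·9 = 189.
  j = 3: C(7,3)·(3)^3 = 35·27 = 945.
  V_q(n, t) = 1 + 21 + 189 + 945 = 1156.
Step 2: q^n = 4^7 = 16384.
Step 3: Hamming bound ⌊q^n / V_q(n,t)⌋ = ⌊16384/1156⌋ = 14.
Step 4: Compare |C| = 4 to 14: satisfied.
The claimed |C| lies below the Hamming bound.


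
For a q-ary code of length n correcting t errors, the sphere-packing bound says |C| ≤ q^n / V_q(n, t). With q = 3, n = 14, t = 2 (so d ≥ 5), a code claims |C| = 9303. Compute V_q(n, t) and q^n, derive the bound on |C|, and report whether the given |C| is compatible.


V_q(n, t) = 393, q^n = 4782969, Hamming bound = 12170, |C| = 9303 ≤ bound (satisfied).

Step 1: Compute V_q(n, t) = Σ_{j=0}^2 C(n, j) (q−1)^j.
  j = 0: C(14,0)·(2)^0 = 1·1 = 1.
  j = 1: C(14,1)·(2)^1 = 14·2 = 28.
  j = 2: C(14,2)·(2)^2 = 91·4 = 364.
  V_q(n, t) = 1 + 28 + 364 = 393.
Step 2: q^n = 3^14 = 4782969.
Step 3: Hamming bound ⌊q^n / V_q(n,t)⌋ = ⌊4782969/393⌋ = 12170.
Step 4: Compare |C| = 9303 to 12170: satisfied.
The claimed |C| lies below the Hamming bound.


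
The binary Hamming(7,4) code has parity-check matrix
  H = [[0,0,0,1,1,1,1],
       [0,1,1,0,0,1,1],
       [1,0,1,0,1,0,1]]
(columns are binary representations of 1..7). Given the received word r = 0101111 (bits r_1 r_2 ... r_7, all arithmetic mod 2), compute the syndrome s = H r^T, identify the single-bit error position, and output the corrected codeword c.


s = (0, 1, 0)^T, error position = 2, corrected codeword c = 0001111

Compute s = H r^T mod 2 one row at a time:
  s_1 = 1 + 1 + 1 + 1 = 4 ≡ 0 (mod 2).
  s_2 = 1 + 0 + 1 + 1 = 3 ≡ 1 (mod 2).
  s_3 = 0 + 0 + 1 + 1 = 2 ≡ 0 (mod 2).
s = (0, 1, 0)^T — this equals column 2 of H (binary 010), so error is at position 2.
Correct: flip bit 2 of r = 0101111 to get c = 0001111.


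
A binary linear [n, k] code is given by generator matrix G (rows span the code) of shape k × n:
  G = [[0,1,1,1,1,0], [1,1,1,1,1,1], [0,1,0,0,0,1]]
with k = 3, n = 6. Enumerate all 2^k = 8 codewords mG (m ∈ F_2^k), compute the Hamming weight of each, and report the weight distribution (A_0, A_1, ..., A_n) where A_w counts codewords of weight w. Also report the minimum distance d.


Weight distribution: A_0 = 1, A_2 = 3, A_4 = 3, A_6 = 1. Minimum distance d = 2.

Enumerate all 2^3 = 8 messages m ∈ F_2^3.
For each, compute codeword c = mG in F_2^6, then tally its weight.
  m = 000 → c = 000000, weight = 0.
  m = 100 → c = 011110, weight = 4.
  m = 010 → c = 111111, weight = 6.
  m = 110 → c = 100001, weight = 2.
  m = 001 → c = 010001, weight = 2.
  m = 101 → c = 001111, weight = 4.
  m = 011 → c = 101110, weight = 4.
  m = 111 → c = 110000, weight = 2.
Tally weights:
  weight 0: 1 codewords.
  weight 2: 3 codewords.
  weight 4: 3 codewords.
  weight 6: 1 codewords.
Minimum distance d = smallest w > 0 with A_w > 0 = 2.
Sanity: Σ A_w = 8 = 2^3 = 8 ✓.


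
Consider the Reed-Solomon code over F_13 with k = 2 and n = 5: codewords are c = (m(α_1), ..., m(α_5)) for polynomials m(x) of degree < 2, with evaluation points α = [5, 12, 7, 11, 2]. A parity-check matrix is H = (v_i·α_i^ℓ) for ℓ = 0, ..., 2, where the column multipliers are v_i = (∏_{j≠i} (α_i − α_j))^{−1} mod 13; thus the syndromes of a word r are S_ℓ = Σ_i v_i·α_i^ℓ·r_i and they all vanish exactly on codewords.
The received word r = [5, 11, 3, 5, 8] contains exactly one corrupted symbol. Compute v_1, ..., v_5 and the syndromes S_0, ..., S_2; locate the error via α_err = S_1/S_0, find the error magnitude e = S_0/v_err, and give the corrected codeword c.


S = (9, 8, 10), error at position 4, error magnitude e = 6, c = [5, 11, 3, 12, 8].

Step 1: column multipliers v_i = (∏_{j≠i}(α_i − α_j))^{−1} mod 13.
  i = 1 (α = 5): (5−12)(5−7)(5−11)(5−2) = (−7)·(−2)·(−6)·3 = −252 ≡ 8, so v_1 = 8^{−1} = 5 (mod 13).
  i = 2 (α = 12): (12−5)(12−7)(12−11)(12−2) = 7·5·1·10 = 350 ≡ 12, so v_2 = 12^{−1} = 12 (mod 13).
  i = 3 (α = 7): (7−5)(7−12)(7−11)(7−2) = 2·(−5)·(−4)·5 = 200 ≡ 5, so v_3 = 5^{−1} = 8 (mod 13).
  i = 4 (α = 11): (11−5)(11−12)(11−7)(11−2) = 6·(−1)·4·9 = −216 ≡ 5, so v_4 = 5^{−1} = 8 (mod 13).
  i = 5 (α = 2): (2−5)(2−12)(2−7)(2−11) = (−3)·(−10)·(−5)·(−9) = 1350 ≡ 11, so v_5 = 11^{−1} = 6 (mod 13).
  v = [5, 12, 8, 8, 6].
Step 2: syndromes of r = [5, 11, 3, 5, 8] (all sums mod 13).
  S_0 = Σ v_i r_i = 5·5 + 12·11 + 8·3 + 8·5 + 6·8 = 269 ≡ 9.
  S_1 = Σ v_i α_i r_i = 5·5·5 + 12·12·11 + 8·7·3 + 8·11·5 + 6·2·8 = 2413 ≡ 8.
  α_i^2 mod 13 = [12, 1, 10, 4, 4].
  S_2 = Σ v_i α_i^2 r_i = 5·12·5 + 12·1·11 + 8·10·3 + 8·4·5 + 6·4·8 = 1024 ≡ 10.
  S = (9, 8, 10) ≠ 0, so r is not a codeword (an error is present).
Step 3: locate the error. For a single error e at position i, S_ℓ = v_i·e·α_i^ℓ, so α_err = S_1/S_0.
  S_0^{−1} = 9^{−1} = 3 (mod 13), so α_err = 8·3 = 24 ≡ 11 = α_4. Error position i = 4.
  Consistency check: S_2/S_1 = 10·5 = 50 ≡ 11 = α_err ✓ (single-error assumption holds).
Step 4: error magnitude e = S_0/v_4 = S_0·∏_{j≠4}(α_4 − α_j) = 9·5 = 45 ≡ 6 (mod 13).
Step 5: correct position 4: c_4 = r_4 − e = 5 − 6 ≡ 12 (mod 13). Hence c = [5, 11, 3, 12, 8].
  Check: interpolating c through the α_i gives m(x) = 10 + 12·x (degree < 2) with m(α_i) = c_i for every i, so c is indeed a codeword.


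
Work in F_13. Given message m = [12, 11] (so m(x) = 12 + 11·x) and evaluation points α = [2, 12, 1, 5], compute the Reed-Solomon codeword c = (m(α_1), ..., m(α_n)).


c = [8, 1, 10, 2]

Message polynomial: m(x) = 12 + 11·x (mod 13).
For each evaluation point α_i, compute m(α_i) mod 13:
  α_1 = 2: Horner steps 11 → 8, so m(2) = 8.
  α_2 = 12: Horner steps 11 → 1, so m(12) = 1.
  α_3 = 1: Horner steps 11 → 10, so m(1) = 10.
  α_4 = 5: Horner steps 11 → 2, so m(5) = 2.
Codeword c = [8, 1, 10, 2] ∈ F_13^4.


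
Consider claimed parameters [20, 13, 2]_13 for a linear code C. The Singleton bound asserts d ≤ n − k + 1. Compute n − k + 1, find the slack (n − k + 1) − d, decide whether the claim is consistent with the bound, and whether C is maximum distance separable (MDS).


Singleton RHS = n − k + 1 = 8, slack = 6, bound satisfied, not MDS.

Singleton bound: d ≤ n − k + 1.
Here n = 20, k = 13, so n − k + 1 = 8.
Given d = 2, check d ≤ 8: YES.
Slack = (n − k + 1) − d = 6.
The code is NOT MDS (slack = 6 > 0).
Description: the claimed parameters are [20, 13, 2]_13; such a code would be non-MDS.
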